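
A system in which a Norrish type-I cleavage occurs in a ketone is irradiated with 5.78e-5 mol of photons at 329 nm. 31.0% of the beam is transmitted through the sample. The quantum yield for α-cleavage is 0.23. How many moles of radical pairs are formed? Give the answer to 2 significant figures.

9.2e-6 mol

Fraction absorbed: 1 − 31.0/100 = 0.6900.
Photons absorbed: 0.6900 × 5.78e-5 = 3.988e-5 mol.
Product: Φ × n_abs = 0.23 × 3.988e-5 = 9.172e-6 mol.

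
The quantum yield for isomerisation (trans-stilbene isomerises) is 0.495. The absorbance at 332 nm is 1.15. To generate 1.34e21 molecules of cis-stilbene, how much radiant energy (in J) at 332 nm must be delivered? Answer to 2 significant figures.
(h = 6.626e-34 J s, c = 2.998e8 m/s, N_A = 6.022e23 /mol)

1700 J

Product: 1.34e21 / 6.022e23 = 0.002225 mol.
Photons that must be absorbed: 0.002225 / 0.495 = 0.004495 mol.
Fraction absorbed: 1 − 10^(−1.15) = 0.9292.
Incident photons needed: 0.004495 / 0.9292 = 0.004837 mol.
Photon energy: hc/λ = 5.983e-19 J; per mole, 3.603e5 J mol⁻¹.
Energy required: 0.004837 × 3.603e5 = 1700 J.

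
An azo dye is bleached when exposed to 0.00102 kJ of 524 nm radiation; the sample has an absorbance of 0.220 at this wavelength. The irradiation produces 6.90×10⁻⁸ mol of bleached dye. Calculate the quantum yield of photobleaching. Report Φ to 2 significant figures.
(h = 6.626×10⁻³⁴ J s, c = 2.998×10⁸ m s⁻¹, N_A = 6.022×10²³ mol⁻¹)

Φ = 0.039

Photon energy at 524 nm: hc/λ = (6.626×10⁻³⁴)(2.998×10⁸)/(524×10⁻⁹) = 3.791×10⁻¹⁹ J.
Incident energy: 0.00102 kJ = 1.02 J.
Photons incident: 1.02 / 3.791×10⁻¹⁹ = 2.691×10¹⁸, i.e. 2.691×10¹⁸/6.022×10²³ = 4.469×10⁻⁶ mol.
Fraction absorbed: 1 − 10^(−0.220) = 0.3974.
Photons absorbed: 0.3974 × 4.469×10⁻⁶ = 1.776×10⁻⁶ mol.
Φ = 6.90×10⁻⁸ mol / 1.776×10⁻⁶ mol photons = 0.039.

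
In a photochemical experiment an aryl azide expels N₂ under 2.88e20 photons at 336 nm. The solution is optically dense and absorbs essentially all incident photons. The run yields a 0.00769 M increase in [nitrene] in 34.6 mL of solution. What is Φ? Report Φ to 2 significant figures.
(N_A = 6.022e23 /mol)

Φ = 0.56

Product: (0.00769 M)(0.0346 L) = 2.661e-4 mol.
Moles of photons: 2.88e20 / 6.022e23 = 4.782e-4 mol.
Φ = 2.661e-4 mol / 4.782e-4 mol photons = 0.56.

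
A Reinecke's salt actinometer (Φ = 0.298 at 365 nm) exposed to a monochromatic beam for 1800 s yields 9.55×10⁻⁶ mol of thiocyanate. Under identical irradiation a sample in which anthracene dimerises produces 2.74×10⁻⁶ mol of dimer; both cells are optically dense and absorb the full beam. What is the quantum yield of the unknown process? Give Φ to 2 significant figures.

Photons absorbed by the actinometer: 9.55×10⁻⁶ / 0.298 = 3.205×10⁻⁵ mol.
Φ(unknown) = 2.74×10⁻⁶ / 3.205×10⁻⁵ = 0.085.

Φ = 0.085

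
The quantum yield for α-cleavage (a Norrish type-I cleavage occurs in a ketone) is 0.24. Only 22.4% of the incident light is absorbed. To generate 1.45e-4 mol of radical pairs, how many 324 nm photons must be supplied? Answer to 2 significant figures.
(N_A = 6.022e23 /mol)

Photons that must be absorbed: 1.45e-4 / 0.24 = 6.042e-4 mol.
Incident photons needed: 6.042e-4 / 0.224 = 0.002697 mol.
Photon count: 0.002697 × 6.022e23 = 1.6e21.

1.6e21 photons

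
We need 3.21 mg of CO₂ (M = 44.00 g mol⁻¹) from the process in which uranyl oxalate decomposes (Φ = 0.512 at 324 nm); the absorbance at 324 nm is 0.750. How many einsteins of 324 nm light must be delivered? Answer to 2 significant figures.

1.7e-4 einstein

Product: 3.21 mg / 44.00 g mol⁻¹ = 7.295e-5 mol.
Photons that must be absorbed: 7.295e-5 / 0.512 = 1.425e-4 mol.
Fraction absorbed: 1 − 10^(−0.750) = 0.8222.
Incident photons needed: 1.425e-4 / 0.8222 = 1.733e-4 mol.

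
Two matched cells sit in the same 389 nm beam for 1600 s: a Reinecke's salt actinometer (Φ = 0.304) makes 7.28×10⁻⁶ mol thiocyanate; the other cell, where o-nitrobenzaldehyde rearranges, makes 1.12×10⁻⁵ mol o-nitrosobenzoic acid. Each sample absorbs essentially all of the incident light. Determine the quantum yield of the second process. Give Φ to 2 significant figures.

Φ = 0.47

Photons absorbed by the actinometer: 7.28×10⁻⁶ / 0.304 = 2.395×10⁻⁵ mol.
Φ(unknown) = 1.12×10⁻⁵ / 2.395×10⁻⁵ = 0.47.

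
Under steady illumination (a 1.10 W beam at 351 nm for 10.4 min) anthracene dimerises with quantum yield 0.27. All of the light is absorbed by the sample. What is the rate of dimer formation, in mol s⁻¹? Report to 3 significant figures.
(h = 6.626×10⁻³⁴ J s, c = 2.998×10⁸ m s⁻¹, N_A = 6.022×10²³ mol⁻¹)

Photon energy at 351 nm: hc/λ = (6.626×10⁻³⁴)(2.998×10⁸)/(351×10⁻⁹) = 5.659×10⁻¹⁹ J.
Energy delivered: (1.10 W)(624 s) = 686.4 J.
Photons incident: 686.4 / 5.659×10⁻¹⁹ = 1.213×10²¹, i.e. 1.213×10²¹/6.022×10²³ = 0.002014 mol.
Product formed: 0.27 × 0.002014 = 5.438×10⁻⁴ mol.
Rate: 5.438×10⁻⁴ / 624 s = 8.71×10⁻⁷ mol s⁻¹.

8.71×10⁻⁷ mol s⁻¹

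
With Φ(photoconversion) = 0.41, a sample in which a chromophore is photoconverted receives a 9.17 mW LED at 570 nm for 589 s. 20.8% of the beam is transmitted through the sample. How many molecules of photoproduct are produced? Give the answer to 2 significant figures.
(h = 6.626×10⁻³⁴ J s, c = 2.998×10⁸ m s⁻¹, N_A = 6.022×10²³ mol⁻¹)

Photon energy at 570 nm: hc/λ = (6.626×10⁻³⁴)(2.998×10⁸)/(570×10⁻⁹) = 3.485×10⁻¹⁹ J.
Energy delivered: (9.17 mW)(589 s) = 5.401 J.
Photons incident: 5.401 / 3.485×10⁻¹⁹ = 1.550×10¹⁹, i.e. 1.550×10¹⁹/6.022×10²³ = 2.574×10⁻⁵ mol.
Fraction absorbed: 1 − 20.8/100 = 0.7920.
Photons absorbed: 0.7920 × 2.574×10⁻⁵ = 2.039×10⁻⁵ mol.
Product: Φ × n_abs = 0.41 × 2.039×10⁻⁵ = 8.360×10⁻⁶ mol.
As a count: 8.360×10⁻⁶ × 6.022×10²³ = 5.0×10¹⁸.

5.0×10¹⁸ molecules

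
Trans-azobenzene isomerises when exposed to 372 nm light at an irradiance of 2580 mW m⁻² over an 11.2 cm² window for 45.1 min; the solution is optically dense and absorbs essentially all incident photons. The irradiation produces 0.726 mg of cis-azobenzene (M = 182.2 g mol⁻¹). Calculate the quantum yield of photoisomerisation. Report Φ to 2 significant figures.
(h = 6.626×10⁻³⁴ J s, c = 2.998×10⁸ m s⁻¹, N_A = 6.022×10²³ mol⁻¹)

Product: 0.726 mg / 182.2 g mol⁻¹ = 3.985×10⁻⁶ mol.
Photon energy at 372 nm: hc/λ = (6.626×10⁻³⁴)(2.998×10⁸)/(372×10⁻⁹) = 5.340×10⁻¹⁹ J.
Energy delivered: (2580 mW m⁻²)(11.2×10⁻⁴ m²)(2706 s) = 7.819 J.
Photons incident: 7.819 / 5.340×10⁻¹⁹ = 1.464×10¹⁹, i.e. 1.464×10¹⁹/6.022×10²³ = 2.431×10⁻⁵ mol.
Φ = 3.985×10⁻⁶ mol / 2.431×10⁻⁵ mol photons = 0.16.

Φ = 0.16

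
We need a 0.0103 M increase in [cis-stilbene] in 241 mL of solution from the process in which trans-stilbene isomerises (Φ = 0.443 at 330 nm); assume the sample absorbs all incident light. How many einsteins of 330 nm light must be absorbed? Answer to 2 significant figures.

Product: (0.0103 M)(0.241 L) = 0.002482 mol.
Photons that must be absorbed: 0.002482 / 0.443 = 0.005603 mol.

0.0056 einstein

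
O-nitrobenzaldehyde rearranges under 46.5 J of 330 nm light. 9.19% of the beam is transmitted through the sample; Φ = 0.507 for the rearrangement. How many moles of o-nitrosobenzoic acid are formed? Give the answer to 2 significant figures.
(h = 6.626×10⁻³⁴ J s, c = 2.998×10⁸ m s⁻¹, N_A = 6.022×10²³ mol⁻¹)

5.9×10⁻⁵ mol

Photon energy at 330 nm: hc/λ = (6.626×10⁻³⁴)(2.998×10⁸)/(330×10⁻⁹) = 6.020×10⁻¹⁹ J.
Photons incident: 46.5 / 6.020×10⁻¹⁹ = 7.724×10¹⁹, i.e. 7.724×10¹⁹/6.022×10²³ = 1.283×10⁻⁴ mol.
Fraction absorbed: 1 − 9.19/100 = 0.9081.
Photons absorbed: 0.9081 × 1.283×10⁻⁴ = 1.165×10⁻⁴ mol.
Product: Φ × n_abs = 0.507 × 1.165×10⁻⁴ = 5.907×10⁻⁵ mol.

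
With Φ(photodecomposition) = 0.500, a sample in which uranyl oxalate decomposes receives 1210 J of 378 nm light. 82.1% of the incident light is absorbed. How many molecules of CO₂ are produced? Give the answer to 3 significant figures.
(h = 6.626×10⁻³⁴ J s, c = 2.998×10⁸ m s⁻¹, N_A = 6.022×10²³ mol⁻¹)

9.45×10²⁰ molecules

Photon energy at 378 nm: hc/λ = (6.626×10⁻³⁴)(2.998×10⁸)/(378×10⁻⁹) = 5.255×10⁻¹⁹ J.
Photons incident: 1210 / 5.255×10⁻¹⁹ = 2.303×10²¹, i.e. 2.303×10²¹/6.022×10²³ = 0.003824 mol.
Photons absorbed: 0.821 × 0.003824 = 0.003140 mol.
Product: Φ × n_abs = 0.500 × 0.003140 = 0.001570 mol.
As a count: 0.001570 × 6.022×10²³ = 9.45×10²⁰.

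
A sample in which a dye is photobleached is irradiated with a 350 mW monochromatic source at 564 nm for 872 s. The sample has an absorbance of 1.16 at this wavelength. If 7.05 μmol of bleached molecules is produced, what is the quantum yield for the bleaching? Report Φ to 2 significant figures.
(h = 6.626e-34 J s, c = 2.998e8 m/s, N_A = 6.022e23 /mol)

Product: 7.05 μmol = 7.05e-6 mol.
Photon energy at 564 nm: hc/λ = (6.626e-34)(2.998e8)/(564e-9) = 3.522e-19 J.
Energy delivered: (350 mW)(872 s) = 305.2 J.
Photons incident: 305.2 / 3.522e-19 = 8.666e20, i.e. 8.666e20/6.022e23 = 0.001439 mol.
Fraction absorbed: 1 − 10^(−1.16) = 0.9308.
Photons absorbed: 0.9308 × 0.001439 = 0.001339 mol.
Φ = 7.05e-6 mol / 0.001339 mol photons = 0.0053.

Φ = 0.0053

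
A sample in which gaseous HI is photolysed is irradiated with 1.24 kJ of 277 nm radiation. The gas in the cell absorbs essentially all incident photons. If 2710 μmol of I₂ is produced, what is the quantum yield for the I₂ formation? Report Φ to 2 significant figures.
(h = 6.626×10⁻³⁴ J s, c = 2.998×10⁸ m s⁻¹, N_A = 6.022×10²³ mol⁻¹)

Product: 2710 μmol = 0.00271 mol.
Photon energy at 277 nm: hc/λ = (6.626×10⁻³⁴)(2.998×10⁸)/(277×10⁻⁹) = 7.171×10⁻¹⁹ J.
Incident energy: 1.24 kJ = 1240 J.
Photons incident: 1240 / 7.171×10⁻¹⁹ = 1.729×10²¹, i.e. 1.729×10²¹/6.022×10²³ = 0.002871 mol.
Φ = 0.00271 mol / 0.002871 mol photons = 0.94.

Φ = 0.94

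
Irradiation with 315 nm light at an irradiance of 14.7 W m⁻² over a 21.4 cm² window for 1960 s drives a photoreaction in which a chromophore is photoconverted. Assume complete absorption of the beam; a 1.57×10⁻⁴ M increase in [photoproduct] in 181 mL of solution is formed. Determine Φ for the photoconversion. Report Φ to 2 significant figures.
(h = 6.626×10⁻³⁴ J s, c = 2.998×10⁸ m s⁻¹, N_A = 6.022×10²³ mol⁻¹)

Product: (1.57×10⁻⁴ M)(0.181 L) = 2.842×10⁻⁵ mol.
Photon energy at 315 nm: hc/λ = (6.626×10⁻³⁴)(2.998×10⁸)/(315×10⁻⁹) = 6.306×10⁻¹⁹ J.
Energy delivered: (14.7 W m⁻²)(21.4×10⁻⁴ m²)(1960 s) = 61.66 J.
Photons incident: 61.66 / 6.306×10⁻¹⁹ = 9.778×10¹⁹, i.e. 9.778×10¹⁹/6.022×10²³ = 1.624×10⁻⁴ mol.
Φ = 2.842×10⁻⁵ mol / 1.624×10⁻⁴ mol photons = 0.18.

Φ = 0.18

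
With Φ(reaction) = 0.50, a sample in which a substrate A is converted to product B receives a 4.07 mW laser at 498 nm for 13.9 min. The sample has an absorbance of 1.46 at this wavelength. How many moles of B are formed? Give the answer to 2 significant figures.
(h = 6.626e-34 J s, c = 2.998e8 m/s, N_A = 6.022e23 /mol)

Photon energy at 498 nm: hc/λ = (6.626e-34)(2.998e8)/(498e-9) = 3.989e-19 J.
Energy delivered: (4.07 mW)(834 s) = 3.394 J.
Photons incident: 3.394 / 3.989e-19 = 8.508e18, i.e. 8.508e18/6.022e23 = 1.413e-5 mol.
Fraction absorbed: 1 − 10^(−1.46) = 0.9653.
Photons absorbed: 0.9653 × 1.413e-5 = 1.364e-5 mol.
Product: Φ × n_abs = 0.50 × 1.364e-5 = 6.820e-6 mol.

6.8e-6 mol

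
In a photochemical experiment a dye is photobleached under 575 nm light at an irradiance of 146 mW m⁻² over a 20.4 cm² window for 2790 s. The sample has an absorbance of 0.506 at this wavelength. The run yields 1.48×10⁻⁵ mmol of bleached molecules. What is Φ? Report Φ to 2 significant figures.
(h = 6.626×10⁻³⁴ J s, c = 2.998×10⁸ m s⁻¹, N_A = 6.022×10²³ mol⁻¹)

Product: 1.48×10⁻⁵ mmol = 1.48×10⁻⁸ mol.
Photon energy at 575 nm: hc/λ = (6.626×10⁻³⁴)(2.998×10⁸)/(575×10⁻⁹) = 3.455×10⁻¹⁹ J.
Energy delivered: (146 mW m⁻²)(20.4×10⁻⁴ m²)(2790 s) = 0.8310 J.
Photons incident: 0.8310 / 3.455×10⁻¹⁹ = 2.405×10¹⁸, i.e. 2.405×10¹⁸/6.022×10²³ = 3.994×10⁻⁶ mol.
Fraction absorbed: 1 − 10^(−0.506) = 0.6881.
Photons absorbed: 0.6881 × 3.994×10⁻⁶ = 2.748×10⁻⁶ mol.
Φ = 1.48×10⁻⁸ mol / 2.748×10⁻⁶ mol photons = 0.0054.

Φ = 0.0054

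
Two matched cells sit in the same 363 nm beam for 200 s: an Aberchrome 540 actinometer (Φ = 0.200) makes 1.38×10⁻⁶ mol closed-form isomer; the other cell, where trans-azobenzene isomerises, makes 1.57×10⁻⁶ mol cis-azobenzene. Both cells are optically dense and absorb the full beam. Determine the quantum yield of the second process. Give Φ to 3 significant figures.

Φ = 0.228

Photons absorbed by the actinometer: 1.38×10⁻⁶ / 0.200 = 6.900×10⁻⁶ mol.
Φ(unknown) = 1.57×10⁻⁶ / 6.900×10⁻⁶ = 0.228.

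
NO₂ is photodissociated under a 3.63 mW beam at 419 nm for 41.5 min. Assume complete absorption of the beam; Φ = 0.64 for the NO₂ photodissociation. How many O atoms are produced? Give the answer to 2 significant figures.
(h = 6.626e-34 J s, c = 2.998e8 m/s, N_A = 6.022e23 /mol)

1.2e19 atoms

Photon energy at 419 nm: hc/λ = (6.626e-34)(2.998e8)/(419e-9) = 4.741e-19 J.
Energy delivered: (3.63 mW)(2490 s) = 9.039 J.
Photons incident: 9.039 / 4.741e-19 = 1.907e19, i.e. 1.907e19/6.022e23 = 3.167e-5 mol.
Product: Φ × n_abs = 0.64 × 3.167e-5 = 2.027e-5 mol.
As a count: 2.027e-5 × 6.022e23 = 1.2e19.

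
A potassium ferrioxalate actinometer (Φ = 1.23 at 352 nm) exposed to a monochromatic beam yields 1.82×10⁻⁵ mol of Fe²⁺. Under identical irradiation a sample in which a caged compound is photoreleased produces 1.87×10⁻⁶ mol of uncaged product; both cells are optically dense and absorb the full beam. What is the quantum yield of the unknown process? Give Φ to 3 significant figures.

Φ = 0.126

Photons absorbed by the actinometer: 1.82×10⁻⁵ / 1.23 = 1.480×10⁻⁵ mol.
Φ(unknown) = 1.87×10⁻⁶ / 1.480×10⁻⁵ = 0.126.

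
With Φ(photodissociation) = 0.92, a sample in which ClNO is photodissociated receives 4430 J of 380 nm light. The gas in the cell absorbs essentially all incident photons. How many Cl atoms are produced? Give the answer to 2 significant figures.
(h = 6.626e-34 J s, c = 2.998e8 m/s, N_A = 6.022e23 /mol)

Photon energy at 380 nm: hc/λ = (6.626e-34)(2.998e8)/(380e-9) = 5.228e-19 J.
Photons incident: 4430 / 5.228e-19 = 8.474e21, i.e. 8.474e21/6.022e23 = 0.01407 mol.
Product: Φ × n_abs = 0.92 × 0.01407 = 0.01294 mol.
As a count: 0.01294 × 6.022e23 = 7.8e21.

7.8e21 atoms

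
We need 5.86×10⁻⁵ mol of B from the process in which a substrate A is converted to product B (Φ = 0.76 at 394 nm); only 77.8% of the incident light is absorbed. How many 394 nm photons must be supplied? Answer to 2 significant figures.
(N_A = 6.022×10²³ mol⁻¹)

6.0×10¹⁹ photons

Photons that must be absorbed: 5.86×10⁻⁵ / 0.76 = 7.711×10⁻⁵ mol.
Incident photons needed: 7.711×10⁻⁵ / 0.778 = 9.911×10⁻⁵ mol.
Photon count: 9.911×10⁻⁵ × 6.022×10²³ = 6.0×10¹⁹.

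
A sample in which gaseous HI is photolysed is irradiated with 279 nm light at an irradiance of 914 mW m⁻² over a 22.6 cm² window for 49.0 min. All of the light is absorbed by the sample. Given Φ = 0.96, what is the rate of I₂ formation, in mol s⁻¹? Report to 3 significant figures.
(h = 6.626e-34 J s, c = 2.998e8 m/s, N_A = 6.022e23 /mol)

4.62e-9 mol s⁻¹

Photon energy at 279 nm: hc/λ = (6.626e-34)(2.998e8)/(279e-9) = 7.120e-19 J.
Energy delivered: (914 mW m⁻²)(22.6e-4 m²)(2940 s) = 6.073 J.
Photons incident: 6.073 / 7.120e-19 = 8.529e18, i.e. 8.529e18/6.022e23 = 1.416e-5 mol.
Product formed: 0.96 × 1.416e-5 = 1.359e-5 mol.
Rate: 1.359e-5 / 2940 s = 4.62e-9 mol s⁻¹.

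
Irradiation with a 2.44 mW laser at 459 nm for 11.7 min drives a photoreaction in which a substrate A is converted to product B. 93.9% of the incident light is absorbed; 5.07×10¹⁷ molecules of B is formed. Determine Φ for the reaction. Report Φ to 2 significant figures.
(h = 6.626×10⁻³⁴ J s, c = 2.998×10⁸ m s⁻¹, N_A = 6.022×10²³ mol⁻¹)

Φ = 0.14

Product: 5.07×10¹⁷ / 6.022×10²³ = 8.419×10⁻⁷ mol.
Photon energy at 459 nm: hc/λ = (6.626×10⁻³⁴)(2.998×10⁸)/(459×10⁻⁹) = 4.328×10⁻¹⁹ J.
Energy delivered: (2.44 mW)(702 s) = 1.713 J.
Photons incident: 1.713 / 4.328×10⁻¹⁹ = 3.958×10¹⁸, i.e. 3.958×10¹⁸/6.022×10²³ = 6.573×10⁻⁶ mol.
Photons absorbed: 0.939 × 6.573×10⁻⁶ = 6.172×10⁻⁶ mol.
Φ = 8.419×10⁻⁷ mol / 6.172×10⁻⁶ mol photons = 0.14.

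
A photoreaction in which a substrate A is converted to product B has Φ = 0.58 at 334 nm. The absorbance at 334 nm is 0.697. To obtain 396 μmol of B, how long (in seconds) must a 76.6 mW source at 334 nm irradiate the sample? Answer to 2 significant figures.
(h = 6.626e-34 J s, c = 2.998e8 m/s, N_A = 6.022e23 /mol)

Product: 396 μmol = 3.96e-4 mol.
Photons that must be absorbed: 3.96e-4 / 0.58 = 6.828e-4 mol.
Fraction absorbed: 1 − 10^(−0.697) = 0.7991.
Incident photons needed: 6.828e-4 / 0.7991 = 8.545e-4 mol.
Photon energy: hc/λ = 5.948e-19 J; per mole, 3.582e5 J mol⁻¹.
Energy required: 8.545e-4 × 3.582e5 = 306.1 J.
Time: 306.1 J / 0.0766 W = 4000 s.

t ≈ 4000 s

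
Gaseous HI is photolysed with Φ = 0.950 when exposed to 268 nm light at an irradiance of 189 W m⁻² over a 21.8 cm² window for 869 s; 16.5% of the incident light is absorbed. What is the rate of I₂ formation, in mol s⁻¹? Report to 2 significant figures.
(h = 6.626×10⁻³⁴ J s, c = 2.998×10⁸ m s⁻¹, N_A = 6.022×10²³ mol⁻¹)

1.4×10⁻⁷ mol s⁻¹

Photon energy at 268 nm: hc/λ = (6.626×10⁻³⁴)(2.998×10⁸)/(268×10⁻⁹) = 7.412×10⁻¹⁹ J.
Energy delivered: (189 W m⁻²)(21.8×10⁻⁴ m²)(869 s) = 358.0 J.
Photons incident: 358.0 / 7.412×10⁻¹⁹ = 4.830×10²⁰, i.e. 4.830×10²⁰/6.022×10²³ = 8.021×10⁻⁴ mol.
Photons absorbed: 0.165 × 8.021×10⁻⁴ = 1.323×10⁻⁴ mol.
Product formed: 0.950 × 1.323×10⁻⁴ = 1.257×10⁻⁴ mol.
Rate: 1.257×10⁻⁴ / 869 s = 1.4×10⁻⁷ mol s⁻¹.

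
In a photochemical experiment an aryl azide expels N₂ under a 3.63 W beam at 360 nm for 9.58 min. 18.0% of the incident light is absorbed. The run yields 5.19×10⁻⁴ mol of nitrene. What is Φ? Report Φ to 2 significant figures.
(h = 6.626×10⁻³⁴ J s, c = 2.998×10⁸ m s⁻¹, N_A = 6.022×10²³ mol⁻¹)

Photon energy at 360 nm: hc/λ = (6.626×10⁻³⁴)(2.998×10⁸)/(360×10⁻⁹) = 5.518×10⁻¹⁹ J.
Energy delivered: (3.63 W)(574.8 s) = 2087 J.
Photons incident: 2087 / 5.518×10⁻¹⁹ = 3.782×10²¹, i.e. 3.782×10²¹/6.022×10²³ = 0.006280 mol.
Photons absorbed: 0.180 × 0.006280 = 0.001130 mol.
Φ = 5.19×10⁻⁴ mol / 0.001130 mol photons = 0.46.

Φ = 0.46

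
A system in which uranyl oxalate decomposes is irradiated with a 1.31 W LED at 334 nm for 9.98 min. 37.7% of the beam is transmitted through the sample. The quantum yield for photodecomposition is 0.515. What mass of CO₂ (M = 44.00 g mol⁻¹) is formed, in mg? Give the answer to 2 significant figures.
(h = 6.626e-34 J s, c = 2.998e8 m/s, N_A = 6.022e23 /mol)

Photon energy at 334 nm: hc/λ = (6.626e-34)(2.998e8)/(334e-9) = 5.948e-19 J.
Energy delivered: (1.31 W)(598.8 s) = 784.4 J.
Photons incident: 784.4 / 5.948e-19 = 1.319e21, i.e. 1.319e21/6.022e23 = 0.002190 mol.
Fraction absorbed: 1 − 37.7/100 = 0.6230.
Photons absorbed: 0.6230 × 0.002190 = 0.001364 mol.
Product: Φ × n_abs = 0.515 × 0.001364 = 7.025e-4 mol.
Mass: 7.025e-4 × 44.00 = 0.03091 g = 31 mg.

31 mg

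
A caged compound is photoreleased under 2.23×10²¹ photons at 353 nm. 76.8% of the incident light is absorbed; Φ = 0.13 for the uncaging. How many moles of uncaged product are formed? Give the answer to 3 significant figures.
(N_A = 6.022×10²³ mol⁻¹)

3.70×10⁻⁴ mol

Moles of photons: 2.23×10²¹ / 6.022×10²³ = 0.003703 mol.
Photons absorbed: 0.768 × 0.003703 = 0.002844 mol.
Product: Φ × n_abs = 0.13 × 0.002844 = 3.697×10⁻⁴ mol.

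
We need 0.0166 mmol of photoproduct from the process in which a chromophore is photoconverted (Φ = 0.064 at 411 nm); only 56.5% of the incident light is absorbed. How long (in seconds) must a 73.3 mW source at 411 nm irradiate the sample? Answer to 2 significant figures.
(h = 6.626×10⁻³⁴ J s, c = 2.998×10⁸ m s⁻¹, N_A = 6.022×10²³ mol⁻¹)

Product: 0.0166 mmol = 1.66×10⁻⁵ mol.
Photons that must be absorbed: 1.66×10⁻⁵ / 0.064 = 2.594×10⁻⁴ mol.
Incident photons needed: 2.594×10⁻⁴ / 0.565 = 4.591×10⁻⁴ mol.
Photon energy: hc/λ = 4.833×10⁻¹⁹ J; per mole, 2.910×10⁵ J mol⁻¹.
Energy required: 4.591×10⁻⁴ × 2.910×10⁵ = 133.6 J.
Time: 133.6 J / 0.0733 W = 1800 s.

t ≈ 1800 s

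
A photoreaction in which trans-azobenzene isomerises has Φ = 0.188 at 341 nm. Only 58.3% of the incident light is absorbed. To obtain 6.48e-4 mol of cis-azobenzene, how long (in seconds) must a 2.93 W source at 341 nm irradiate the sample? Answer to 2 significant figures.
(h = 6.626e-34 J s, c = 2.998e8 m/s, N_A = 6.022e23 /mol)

Photons that must be absorbed: 6.48e-4 / 0.188 = 0.003447 mol.
Incident photons needed: 0.003447 / 0.583 = 0.005913 mol.
Photon energy: hc/λ = 5.825e-19 J; per mole, 3.508e5 J mol⁻¹.
Energy required: 0.005913 × 3.508e5 = 2074 J.
Time: 2074 J / 2.93 W = 710 s.

t ≈ 710 s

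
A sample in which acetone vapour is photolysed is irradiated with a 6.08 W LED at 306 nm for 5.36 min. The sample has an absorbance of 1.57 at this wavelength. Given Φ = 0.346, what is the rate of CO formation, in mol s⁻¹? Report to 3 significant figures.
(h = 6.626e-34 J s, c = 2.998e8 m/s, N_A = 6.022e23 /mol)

Photon energy at 306 nm: hc/λ = (6.626e-34)(2.998e8)/(306e-9) = 6.492e-19 J.
Energy delivered: (6.08 W)(321.6 s) = 1955 J.
Photons incident: 1955 / 6.492e-19 = 3.011e21, i.e. 3.011e21/6.022e23 = 0.005000 mol.
Fraction absorbed: 1 − 10^(−1.57) = 0.9731.
Photons absorbed: 0.9731 × 0.005000 = 0.004866 mol.
Product formed: 0.346 × 0.004866 = 0.001684 mol.
Rate: 0.001684 / 321.6 s = 5.24e-6 mol s⁻¹.

5.24e-6 mol s⁻¹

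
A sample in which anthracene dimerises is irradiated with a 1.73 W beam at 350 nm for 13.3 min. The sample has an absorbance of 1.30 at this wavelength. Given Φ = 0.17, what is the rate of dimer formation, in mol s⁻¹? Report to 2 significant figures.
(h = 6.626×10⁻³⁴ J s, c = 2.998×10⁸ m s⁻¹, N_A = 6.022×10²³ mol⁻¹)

Photon energy at 350 nm: hc/λ = (6.626×10⁻³⁴)(2.998×10⁸)/(350×10⁻⁹) = 5.676×10⁻¹⁹ J.
Energy delivered: (1.73 W)(798 s) = 1381 J.
Photons incident: 1381 / 5.676×10⁻¹⁹ = 2.433×10²¹, i.e. 2.433×10²¹/6.022×10²³ = 0.004040 mol.
Fraction absorbed: 1 − 10^(−1.30) = 0.9499.
Photons absorbed: 0.9499 × 0.004040 = 0.003838 mol.
Product formed: 0.17 × 0.003838 = 6.525×10⁻⁴ mol.
Rate: 6.525×10⁻⁴ / 798 s = 8.2×10⁻⁷ mol s⁻¹.

8.2×10⁻⁷ mol s⁻¹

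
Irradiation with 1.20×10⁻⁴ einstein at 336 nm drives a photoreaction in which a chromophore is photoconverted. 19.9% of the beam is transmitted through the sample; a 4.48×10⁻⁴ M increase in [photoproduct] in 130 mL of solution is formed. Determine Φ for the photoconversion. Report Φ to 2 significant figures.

Φ = 0.61

Product: (4.48×10⁻⁴ M)(0.13 L) = 5.824×10⁻⁵ mol.
Fraction absorbed: 1 − 19.9/100 = 0.8010.
Photons absorbed: 0.8010 × 1.20×10⁻⁴ = 9.612×10⁻⁵ mol.
Φ = 5.824×10⁻⁵ mol / 9.612×10⁻⁵ mol photons = 0.61.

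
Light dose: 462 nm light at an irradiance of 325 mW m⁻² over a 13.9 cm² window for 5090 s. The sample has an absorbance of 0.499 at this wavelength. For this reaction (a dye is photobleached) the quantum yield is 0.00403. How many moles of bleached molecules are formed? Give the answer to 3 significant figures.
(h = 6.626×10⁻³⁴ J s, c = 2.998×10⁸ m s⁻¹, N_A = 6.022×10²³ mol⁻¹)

2.44×10⁻⁸ mol

Photon energy at 462 nm: hc/λ = (6.626×10⁻³⁴)(2.998×10⁸)/(462×10⁻⁹) = 4.300×10⁻¹⁹ J.
Energy delivered: (325 mW m⁻²)(13.9×10⁻⁴ m²)(5090 s) = 2.299 J.
Photons incident: 2.299 / 4.300×10⁻¹⁹ = 5.347×10¹⁸, i.e. 5.347×10¹⁸/6.022×10²³ = 8.879×10⁻⁶ mol.
Fraction absorbed: 1 − 10^(−0.499) = 0.6830.
Photons absorbed: 0.6830 × 8.879×10⁻⁶ = 6.064×10⁻⁶ mol.
Product: Φ × n_abs = 0.00403 × 6.064×10⁻⁶ = 2.444×10⁻⁸ mol.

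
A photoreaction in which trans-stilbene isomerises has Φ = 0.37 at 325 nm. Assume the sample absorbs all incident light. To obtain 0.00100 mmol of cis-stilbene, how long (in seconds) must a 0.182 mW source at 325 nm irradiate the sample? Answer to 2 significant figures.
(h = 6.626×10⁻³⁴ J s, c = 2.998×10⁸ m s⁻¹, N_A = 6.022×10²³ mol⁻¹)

t ≈ 5500 s

Product: 0.00100 mmol = 1.00×10⁻⁶ mol.
Photons that must be absorbed: 1.00×10⁻⁶ / 0.37 = 2.703×10⁻⁶ mol.
Photon energy: hc/λ = 6.112×10⁻¹⁹ J; per mole, 3.681×10⁵ J mol⁻¹.
Energy required: 2.703×10⁻⁶ × 3.681×10⁵ = 0.9950 J.
Time: 0.9950 J / 0.000182 W = 5500 s.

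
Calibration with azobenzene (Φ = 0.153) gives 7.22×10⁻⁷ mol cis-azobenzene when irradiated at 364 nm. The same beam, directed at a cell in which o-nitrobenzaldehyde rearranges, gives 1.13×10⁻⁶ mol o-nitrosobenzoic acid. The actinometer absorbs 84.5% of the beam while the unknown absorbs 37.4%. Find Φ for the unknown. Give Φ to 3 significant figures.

Photons absorbed by the actinometer: 7.22×10⁻⁷ / 0.153 = 4.719×10⁻⁶ mol.
Incident flux: 4.719×10⁻⁶ / 0.845 = 5.585×10⁻⁶ einstein.
Absorbed by unknown: 0.374 × 5.585×10⁻⁶ = 2.089×10⁻⁶ mol.
Φ(unknown) = 1.13×10⁻⁶ / 2.089×10⁻⁶ = 0.541.

Φ = 0.541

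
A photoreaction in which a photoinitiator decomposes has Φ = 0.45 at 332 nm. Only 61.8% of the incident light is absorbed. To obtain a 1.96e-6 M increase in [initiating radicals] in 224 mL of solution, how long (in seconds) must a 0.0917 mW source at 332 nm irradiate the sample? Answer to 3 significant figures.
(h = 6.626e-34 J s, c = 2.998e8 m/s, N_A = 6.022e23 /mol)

Product: (1.96e-6 M)(0.224 L) = 4.390e-7 mol.
Photons that must be absorbed: 4.390e-7 / 0.45 = 9.756e-7 mol.
Incident photons needed: 9.756e-7 / 0.618 = 1.579e-6 mol.
Photon energy: hc/λ = 5.983e-19 J; per mole, 3.603e5 J mol⁻¹.
Energy required: 1.579e-6 × 3.603e5 = 0.5689 J.
Time: 0.5689 J / 9.17e-05 W = 6200 s.

t ≈ 6200 s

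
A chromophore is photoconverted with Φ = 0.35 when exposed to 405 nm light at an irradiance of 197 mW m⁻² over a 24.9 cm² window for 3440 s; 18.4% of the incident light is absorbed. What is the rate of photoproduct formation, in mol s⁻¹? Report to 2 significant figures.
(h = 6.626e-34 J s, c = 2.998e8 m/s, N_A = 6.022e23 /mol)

1.1e-10 mol s⁻¹

Photon energy at 405 nm: hc/λ = (6.626e-34)(2.998e8)/(405e-9) = 4.905e-19 J.
Energy delivered: (197 mW m⁻²)(24.9e-4 m²)(3440 s) = 1.687 J.
Photons incident: 1.687 / 4.905e-19 = 3.439e18, i.e. 3.439e18/6.022e23 = 5.711e-6 mol.
Photons absorbed: 0.184 × 5.711e-6 = 1.051e-6 mol.
Product formed: 0.35 × 1.051e-6 = 3.678e-7 mol.
Rate: 3.678e-7 / 3440 s = 1.1e-10 mol s⁻¹.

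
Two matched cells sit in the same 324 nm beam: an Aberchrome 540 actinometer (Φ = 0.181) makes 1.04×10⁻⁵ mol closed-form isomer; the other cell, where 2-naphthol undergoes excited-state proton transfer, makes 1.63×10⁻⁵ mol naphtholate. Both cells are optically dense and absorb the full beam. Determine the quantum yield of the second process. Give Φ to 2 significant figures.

Φ = 0.28

Photons absorbed by the actinometer: 1.04×10⁻⁵ / 0.181 = 5.746×10⁻⁵ mol.
Φ(unknown) = 1.63×10⁻⁵ / 5.746×10⁻⁵ = 0.28.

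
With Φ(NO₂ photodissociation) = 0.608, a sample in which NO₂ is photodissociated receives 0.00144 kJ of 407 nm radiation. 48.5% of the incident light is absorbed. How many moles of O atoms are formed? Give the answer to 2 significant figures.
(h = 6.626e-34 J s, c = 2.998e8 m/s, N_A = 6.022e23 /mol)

Photon energy at 407 nm: hc/λ = (6.626e-34)(2.998e8)/(407e-9) = 4.881e-19 J.
Incident energy: 0.00144 kJ = 1.44 J.
Photons incident: 1.44 / 4.881e-19 = 2.950e18, i.e. 2.950e18/6.022e23 = 4.899e-6 mol.
Photons absorbed: 0.485 × 4.899e-6 = 2.376e-6 mol.
Product: Φ × n_abs = 0.608 × 2.376e-6 = 1.445e-6 mol.

1.4e-6 mol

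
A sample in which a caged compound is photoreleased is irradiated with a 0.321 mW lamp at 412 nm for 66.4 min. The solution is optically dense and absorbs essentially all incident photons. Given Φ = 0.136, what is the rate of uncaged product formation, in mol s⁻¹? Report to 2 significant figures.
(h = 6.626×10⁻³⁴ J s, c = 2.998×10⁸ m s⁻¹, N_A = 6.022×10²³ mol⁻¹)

1.5×10⁻¹⁰ mol s⁻¹

Photon energy at 412 nm: hc/λ = (6.626×10⁻³⁴)(2.998×10⁸)/(412×10⁻⁹) = 4.822×10⁻¹⁹ J.
Energy delivered: (0.321 mW)(3984 s) = 1.279 J.
Photons incident: 1.279 / 4.822×10⁻¹⁹ = 2.652×10¹⁸, i.e. 2.652×10¹⁸/6.022×10²³ = 4.404×10⁻⁶ mol.
Product formed: 0.136 × 4.404×10⁻⁶ = 5.989×10⁻⁷ mol.
Rate: 5.989×10⁻⁷ / 3984 s = 1.5×10⁻¹⁰ mol s⁻¹.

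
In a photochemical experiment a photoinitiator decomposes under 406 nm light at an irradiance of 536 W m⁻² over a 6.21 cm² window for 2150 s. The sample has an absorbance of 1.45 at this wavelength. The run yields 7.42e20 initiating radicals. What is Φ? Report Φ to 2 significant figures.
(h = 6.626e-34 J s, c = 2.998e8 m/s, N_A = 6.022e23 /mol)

Product: 7.42e20 / 6.022e23 = 0.001232 mol.
Photon energy at 406 nm: hc/λ = (6.626e-34)(2.998e8)/(406e-9) = 4.893e-19 J.
Energy delivered: (536 W m⁻²)(6.21e-4 m²)(2150 s) = 715.6 J.
Photons incident: 715.6 / 4.893e-19 = 1.462e21, i.e. 1.462e21/6.022e23 = 0.002428 mol.
Fraction absorbed: 1 − 10^(−1.45) = 0.9645.
Photons absorbed: 0.9645 × 0.002428 = 0.002342 mol.
Φ = 0.001232 mol / 0.002342 mol photons = 0.53.

Φ = 0.53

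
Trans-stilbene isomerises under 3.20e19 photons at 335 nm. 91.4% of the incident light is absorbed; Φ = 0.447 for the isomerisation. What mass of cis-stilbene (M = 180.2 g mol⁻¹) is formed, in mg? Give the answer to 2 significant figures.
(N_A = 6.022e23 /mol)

3.9 mg

Moles of photons: 3.20e19 / 6.022e23 = 5.314e-5 mol.
Photons absorbed: 0.914 × 5.314e-5 = 4.857e-5 mol.
Product: Φ × n_abs = 0.447 × 4.857e-5 = 2.171e-5 mol.
Mass: 2.171e-5 × 180.2 = 0.003912 g = 3.9 mg.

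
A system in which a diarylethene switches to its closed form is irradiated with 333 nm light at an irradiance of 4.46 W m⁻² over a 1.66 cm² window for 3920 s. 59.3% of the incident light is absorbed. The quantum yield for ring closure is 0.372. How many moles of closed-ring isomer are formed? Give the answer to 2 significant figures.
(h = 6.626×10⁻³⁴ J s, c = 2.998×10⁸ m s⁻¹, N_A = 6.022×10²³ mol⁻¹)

Photon energy at 333 nm: hc/λ = (6.626×10⁻³⁴)(2.998×10⁸)/(333×10⁻⁹) = 5.965×10⁻¹⁹ J.
Energy delivered: (4.46 W m⁻²)(1.66×10⁻⁴ m²)(3920 s) = 2.902 J.
Photons incident: 2.902 / 5.965×10⁻¹⁹ = 4.865×10¹⁸, i.e. 4.865×10¹⁸/6.022×10²³ = 8.079×10⁻⁶ mol.
Photons absorbed: 0.593 × 8.079×10⁻⁶ = 4.791×10⁻⁶ mol.
Product: Φ × n_abs = 0.372 × 4.791×10⁻⁶ = 1.782×10⁻⁶ mol.

1.8×10⁻⁶ mol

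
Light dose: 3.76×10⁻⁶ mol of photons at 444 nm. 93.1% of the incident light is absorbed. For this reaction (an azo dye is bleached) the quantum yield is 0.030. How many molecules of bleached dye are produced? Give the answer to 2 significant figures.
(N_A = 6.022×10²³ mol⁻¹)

Photons absorbed: 0.931 × 3.76×10⁻⁶ = 3.501×10⁻⁶ mol.
Product: Φ × n_abs = 0.030 × 3.501×10⁻⁶ = 1.050×10⁻⁷ mol.
As a count: 1.050×10⁻⁷ × 6.022×10²³ = 6.3×10¹⁶.

6.3×10¹⁶ molecules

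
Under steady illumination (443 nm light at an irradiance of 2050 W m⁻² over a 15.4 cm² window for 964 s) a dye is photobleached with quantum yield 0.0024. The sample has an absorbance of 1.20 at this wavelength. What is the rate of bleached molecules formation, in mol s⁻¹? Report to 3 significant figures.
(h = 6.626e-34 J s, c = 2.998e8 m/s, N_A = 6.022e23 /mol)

2.63e-8 mol s⁻¹

Photon energy at 443 nm: hc/λ = (6.626e-34)(2.998e8)/(443e-9) = 4.484e-19 J.
Energy delivered: (2050 W m⁻²)(15.4e-4 m²)(964 s) = 3043 J.
Photons incident: 3043 / 4.484e-19 = 6.786e21, i.e. 6.786e21/6.022e23 = 0.01127 mol.
Fraction absorbed: 1 − 10^(−1.20) = 0.9369.
Photons absorbed: 0.9369 × 0.01127 = 0.01056 mol.
Product formed: 0.0024 × 0.01056 = 2.534e-5 mol.
Rate: 2.534e-5 / 964 s = 2.63e-8 mol s⁻¹.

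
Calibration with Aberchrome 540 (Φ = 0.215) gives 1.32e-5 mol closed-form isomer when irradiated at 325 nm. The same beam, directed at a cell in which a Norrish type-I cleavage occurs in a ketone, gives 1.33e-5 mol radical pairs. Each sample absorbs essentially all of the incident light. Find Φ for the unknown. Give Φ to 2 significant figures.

Photons absorbed by the actinometer: 1.32e-5 / 0.215 = 6.140e-5 mol.
Φ(unknown) = 1.33e-5 / 6.140e-5 = 0.22.

Φ = 0.22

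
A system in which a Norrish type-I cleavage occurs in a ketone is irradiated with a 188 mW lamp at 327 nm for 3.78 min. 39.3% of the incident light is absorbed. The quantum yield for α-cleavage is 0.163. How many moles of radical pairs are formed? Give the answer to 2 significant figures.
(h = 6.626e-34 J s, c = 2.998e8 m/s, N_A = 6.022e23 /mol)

Photon energy at 327 nm: hc/λ = (6.626e-34)(2.998e8)/(327e-9) = 6.075e-19 J.
Energy delivered: (188 mW)(226.8 s) = 42.64 J.
Photons incident: 42.64 / 6.075e-19 = 7.019e19, i.e. 7.019e19/6.022e23 = 1.166e-4 mol.
Photons absorbed: 0.393 × 1.166e-4 = 4.582e-5 mol.
Product: Φ × n_abs = 0.163 × 4.582e-5 = 7.469e-6 mol.

7.5e-6 mol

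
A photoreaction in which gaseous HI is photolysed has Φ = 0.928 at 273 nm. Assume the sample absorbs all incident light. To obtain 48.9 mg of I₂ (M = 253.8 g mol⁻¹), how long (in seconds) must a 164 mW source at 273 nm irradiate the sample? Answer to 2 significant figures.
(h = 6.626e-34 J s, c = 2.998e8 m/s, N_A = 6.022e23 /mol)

Product: 48.9 mg / 253.8 g mol⁻¹ = 1.927e-4 mol.
Photons that must be absorbed: 1.927e-4 / 0.928 = 2.077e-4 mol.
Photon energy: hc/λ = 7.276e-19 J; per mole, 4.382e5 J mol⁻¹.
Energy required: 2.077e-4 × 4.382e5 = 91.01 J.
Time: 91.01 J / 0.164 W = 550 s.

t ≈ 550 s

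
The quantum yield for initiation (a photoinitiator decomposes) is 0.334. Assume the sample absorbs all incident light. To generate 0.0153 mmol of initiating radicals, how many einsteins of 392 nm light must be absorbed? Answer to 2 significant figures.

Product: 0.0153 mmol = 1.53e-5 mol.
Photons that must be absorbed: 1.53e-5 / 0.334 = 4.581e-5 mol.

4.6e-5 einstein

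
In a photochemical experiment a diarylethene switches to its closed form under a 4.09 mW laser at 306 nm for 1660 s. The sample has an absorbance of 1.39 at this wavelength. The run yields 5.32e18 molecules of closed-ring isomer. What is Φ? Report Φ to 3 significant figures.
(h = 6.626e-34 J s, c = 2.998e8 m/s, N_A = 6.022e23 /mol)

Product: 5.32e18 / 6.022e23 = 8.834e-6 mol.
Photon energy at 306 nm: hc/λ = (6.626e-34)(2.998e8)/(306e-9) = 6.492e-19 J.
Energy delivered: (4.09 mW)(1660 s) = 6.789 J.
Photons incident: 6.789 / 6.492e-19 = 1.046e19, i.e. 1.046e19/6.022e23 = 1.737e-5 mol.
Fraction absorbed: 1 − 10^(−1.39) = 0.9593.
Photons absorbed: 0.9593 × 1.737e-5 = 1.666e-5 mol.
Φ = 8.834e-6 mol / 1.666e-5 mol photons = 0.530.

Φ = 0.530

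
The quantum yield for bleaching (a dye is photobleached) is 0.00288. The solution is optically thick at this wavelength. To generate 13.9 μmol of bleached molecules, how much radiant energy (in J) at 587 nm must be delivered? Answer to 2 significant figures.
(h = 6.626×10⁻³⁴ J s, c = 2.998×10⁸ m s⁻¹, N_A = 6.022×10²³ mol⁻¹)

Product: 13.9 μmol = 1.39×10⁻⁵ mol.
Photons that must be absorbed: 1.39×10⁻⁵ / 0.00288 = 0.004826 mol.
Photon energy: hc/λ = 3.384×10⁻¹⁹ J; per mole, 2.038×10⁵ J mol⁻¹.
Energy required: 0.004826 × 2.038×10⁵ = 980 J.

980 J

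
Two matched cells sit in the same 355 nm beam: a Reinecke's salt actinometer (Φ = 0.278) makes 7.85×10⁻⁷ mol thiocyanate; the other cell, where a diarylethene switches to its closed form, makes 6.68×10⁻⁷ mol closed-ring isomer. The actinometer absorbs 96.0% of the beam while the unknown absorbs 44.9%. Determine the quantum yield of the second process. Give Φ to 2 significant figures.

Photons absorbed by the actinometer: 7.85×10⁻⁷ / 0.278 = 2.824×10⁻⁶ mol.
Incident flux: 2.824×10⁻⁶ / 0.960 = 2.942×10⁻⁶ einstein.
Absorbed by unknown: 0.449 × 2.942×10⁻⁶ = 1.321×10⁻⁶ mol.
Φ(unknown) = 6.68×10⁻⁷ / 1.321×10⁻⁶ = 0.51.

Φ = 0.51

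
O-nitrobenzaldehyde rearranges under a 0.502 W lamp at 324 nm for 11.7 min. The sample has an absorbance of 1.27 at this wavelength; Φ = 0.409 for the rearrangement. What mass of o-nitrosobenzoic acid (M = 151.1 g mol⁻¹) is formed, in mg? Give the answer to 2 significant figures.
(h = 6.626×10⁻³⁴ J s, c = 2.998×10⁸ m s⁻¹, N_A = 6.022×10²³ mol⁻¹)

56 mg

Photon energy at 324 nm: hc/λ = (6.626×10⁻³⁴)(2.998×10⁸)/(324×10⁻⁹) = 6.131×10⁻¹⁹ J.
Energy delivered: (0.502 W)(702 s) = 352.4 J.
Photons incident: 352.4 / 6.131×10⁻¹⁹ = 5.748×10²⁰, i.e. 5.748×10²⁰/6.022×10²³ = 9.545×10⁻⁴ mol.
Fraction absorbed: 1 − 10^(−1.27) = 0.9463.
Photons absorbed: 0.9463 × 9.545×10⁻⁴ = 9.032×10⁻⁴ mol.
Product: Φ × n_abs = 0.409 × 9.032×10⁻⁴ = 3.694×10⁻⁴ mol.
Mass: 3.694×10⁻⁴ × 151.1 = 0.05582 g = 56 mg.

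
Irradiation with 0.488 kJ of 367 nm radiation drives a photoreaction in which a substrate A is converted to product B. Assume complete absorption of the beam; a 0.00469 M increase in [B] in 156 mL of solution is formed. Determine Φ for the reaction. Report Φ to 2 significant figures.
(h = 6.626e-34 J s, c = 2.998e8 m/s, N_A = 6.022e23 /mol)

Φ = 0.49

Product: (0.00469 M)(0.156 L) = 7.316e-4 mol.
Photon energy at 367 nm: hc/λ = (6.626e-34)(2.998e8)/(367e-9) = 5.413e-19 J.
Incident energy: 0.488 kJ = 488 J.
Photons incident: 488 / 5.413e-19 = 9.015e20, i.e. 9.015e20/6.022e23 = 0.001497 mol.
Φ = 7.316e-4 mol / 0.001497 mol photons = 0.49.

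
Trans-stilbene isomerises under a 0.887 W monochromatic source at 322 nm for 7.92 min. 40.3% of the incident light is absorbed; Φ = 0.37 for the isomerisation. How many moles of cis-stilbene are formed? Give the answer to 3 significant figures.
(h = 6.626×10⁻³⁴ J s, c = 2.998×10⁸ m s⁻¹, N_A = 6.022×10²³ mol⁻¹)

1.69×10⁻⁴ mol

Photon energy at 322 nm: hc/λ = (6.626×10⁻³⁴)(2.998×10⁸)/(322×10⁻⁹) = 6.169×10⁻¹⁹ J.
Energy delivered: (0.887 W)(475.2 s) = 421.5 J.
Photons incident: 421.5 / 6.169×10⁻¹⁹ = 6.833×10²⁰, i.e. 6.833×10²⁰/6.022×10²³ = 0.001135 mol.
Photons absorbed: 0.403 × 0.001135 = 4.574×10⁻⁴ mol.
Product: Φ × n_abs = 0.37 × 4.574×10⁻⁴ = 1.692×10⁻⁴ mol.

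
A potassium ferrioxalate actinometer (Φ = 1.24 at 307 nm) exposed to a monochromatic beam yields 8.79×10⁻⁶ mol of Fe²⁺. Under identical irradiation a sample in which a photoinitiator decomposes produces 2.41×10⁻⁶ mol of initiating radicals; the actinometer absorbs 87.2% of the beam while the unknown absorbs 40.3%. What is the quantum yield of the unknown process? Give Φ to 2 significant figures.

Φ = 0.74

Photons absorbed by the actinometer: 8.79×10⁻⁶ / 1.24 = 7.089×10⁻⁶ mol.
Incident flux: 7.089×10⁻⁶ / 0.872 = 8.130×10⁻⁶ einstein.
Absorbed by unknown: 0.403 × 8.130×10⁻⁶ = 3.276×10⁻⁶ mol.
Φ(unknown) = 2.41×10⁻⁶ / 3.276×10⁻⁶ = 0.74.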